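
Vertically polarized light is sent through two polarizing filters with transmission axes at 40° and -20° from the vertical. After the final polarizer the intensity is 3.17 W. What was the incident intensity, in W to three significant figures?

I₀ ≈ 21.6 W

By Malus's law, I₁ = I₀ cos²(40° − 0°) = I₀ cos²(40°) = 0.5868 I₀.
I₂ = I₁ cos²(-20° − 40°) = 0.5868 I₀ · cos²(60°) = 0.1467 I₀.
So 3.17 W = 0.1467 I₀, giving I₀ = 3.17/0.1467 = 21.61 W.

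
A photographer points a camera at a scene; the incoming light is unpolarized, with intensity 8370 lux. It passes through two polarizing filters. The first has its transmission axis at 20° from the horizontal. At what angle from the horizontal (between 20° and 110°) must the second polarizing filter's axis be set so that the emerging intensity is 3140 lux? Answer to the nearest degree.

Unpolarized light through the first polarizer → I₁ = ½ I₀, now polarized at 20°.
Target fraction: 3140 / 8370 lux = 0.3751 of I₀.
Need I₂/I₀ = 0.3751, so cos²(θ − 20°) = 0.3751 / 0.5 = 0.7503.
θ − 20° = arccos(√0.7503) = 30.0°, giving θ ≈ 20 + 30.0 = 50.0°.

θ ≈ 50°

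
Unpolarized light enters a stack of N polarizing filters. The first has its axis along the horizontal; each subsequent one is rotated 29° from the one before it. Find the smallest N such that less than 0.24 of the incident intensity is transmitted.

N = 4

First polarizer halves the unpolarized light: factor 1/2.
Each further stage multiplies by cos²(29°) = 0.765.
After N polarizers: T = 0.5·0.765^(N−1). Require T < 0.24 ⇒ N−1 > ln(0.24/0.5)/ln(0.765) = 2.74, so N−1 ≥ 3 and N = 4.
Check: N=4 gives T = 0.2238 < 0.24; N=3 gives T = 0.2926.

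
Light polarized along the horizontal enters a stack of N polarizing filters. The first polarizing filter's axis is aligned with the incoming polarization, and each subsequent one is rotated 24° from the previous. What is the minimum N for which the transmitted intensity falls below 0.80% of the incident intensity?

N = 28

First polarizer is aligned with the polarization: full transmission.
Each further stage multiplies by cos²(24°) = 0.8346.
After N polarizers: T = 0.8346^(N−1). Require T < 0.0080 ⇒ N−1 > ln(0.0080)/ln(0.8346) = 26.70, so N−1 ≥ 27 and N = 28.
Check: N=28 gives T = 0.007576 < 0.0080; N=27 gives T = 0.009078.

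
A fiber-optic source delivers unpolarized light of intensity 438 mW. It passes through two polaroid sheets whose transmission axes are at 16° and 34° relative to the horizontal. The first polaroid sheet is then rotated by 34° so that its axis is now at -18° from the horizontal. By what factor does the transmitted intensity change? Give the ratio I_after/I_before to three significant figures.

Before rotation:
Unpolarized light through the first polarizer → I₁ = ½ I₀, now polarized at 16°.
I₂ = I₁ cos²(34° − 16°) = 0.5 I₀ · cos²(18°) = 0.4523 I₀.
After rotation:
Unpolarized light through the first polarizer → I₁ = ½ I₀, now polarized at -18°.
I₂ = I₁ cos²(34° + 18°) = 0.5 I₀ · cos²(52°) = 0.1895 I₀.
Ratio = 0.1895 / 0.4523 = 0.4191.

I_new/I_old ≈ 0.419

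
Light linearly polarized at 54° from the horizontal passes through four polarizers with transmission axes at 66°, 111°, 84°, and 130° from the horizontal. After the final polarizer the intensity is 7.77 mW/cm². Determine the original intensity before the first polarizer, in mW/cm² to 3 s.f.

By Malus's law, I₁ = I₀ cos²(66° − 54°) = I₀ cos²(12°) = 0.9568 I₀.
I₂ = I₁ cos²(111° − 66°) = 0.9568 I₀ · cos²(45°) = 0.4784 I₀.
I₃ = I₂ cos²(84° − 111°) = 0.4784 I₀ · cos²(27°) = 0.3798 I₀.
I₄ = I₃ cos²(130° − 84°) = 0.3798 I₀ · cos²(46°) = 0.1833 I₀.
So 7.77 mW/cm² = 0.1833 I₀, giving I₀ = 7.77/0.1833 = 42.4 mW/cm².

I₀ ≈ 42.4 mW/cm²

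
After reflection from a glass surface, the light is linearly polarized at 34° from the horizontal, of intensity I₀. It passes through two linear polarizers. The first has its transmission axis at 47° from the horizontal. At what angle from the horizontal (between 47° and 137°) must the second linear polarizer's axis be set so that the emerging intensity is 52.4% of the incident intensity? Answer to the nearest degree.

θ ≈ 89°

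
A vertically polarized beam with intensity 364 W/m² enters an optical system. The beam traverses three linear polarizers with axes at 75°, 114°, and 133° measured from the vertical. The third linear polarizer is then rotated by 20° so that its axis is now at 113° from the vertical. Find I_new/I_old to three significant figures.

I_new/I_old ≈ 1.12

Before rotation:
By Malus's law, I₁ = I₀ cos²(75° − 0°) = I₀ cos²(75°) = 0.06699 I₀.
I₂ = I₁ cos²(114° − 75°) = 0.06699 I₀ · cos²(39°) = 0.04046 I₀.
I₃ = I₂ cos²(133° − 114°) = 0.04046 I₀ · cos²(19°) = 0.03617 I₀.
After rotation:
I₁ = I₀ cos²(75° − 0°) = I₀ cos²(75°) = 0.06699 I₀.
I₂ = I₁ cos²(114° − 75°) = 0.06699 I₀ · cos²(39°) = 0.04046 I₀.
I₃ = I₂ cos²(113° − 114°) = 0.04046 I₀ · cos²(1°) = 0.04045 I₀.
Ratio = 0.04045 / 0.03617 = 1.118.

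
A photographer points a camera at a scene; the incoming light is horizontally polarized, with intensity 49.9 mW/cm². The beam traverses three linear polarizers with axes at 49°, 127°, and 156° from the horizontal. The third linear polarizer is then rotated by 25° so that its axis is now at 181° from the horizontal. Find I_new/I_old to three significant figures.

Before rotation:
I₁ = I₀ cos²(49° − 0°) = I₀ cos²(49°) = 0.4304 I₀.
I₂ = I₁ cos²(127° − 49°) = 0.4304 I₀ · cos²(78°) = 0.01861 I₀.
I₃ = I₂ cos²(156° − 127°) = 0.01861 I₀ · cos²(29°) = 0.01423 I₀.
After rotation:
I₁ = I₀ cos²(49° − 0°) = I₀ cos²(49°) = 0.4304 I₀.
I₂ = I₁ cos²(127° − 49°) = 0.4304 I₀ · cos²(78°) = 0.01861 I₀.
I₃ = I₂ cos²(181° − 127°) = 0.01861 I₀ · cos²(54°) = 0.006428 I₀.
Ratio = 0.006428 / 0.01423 = 0.4516.

I_new/I_old ≈ 0.452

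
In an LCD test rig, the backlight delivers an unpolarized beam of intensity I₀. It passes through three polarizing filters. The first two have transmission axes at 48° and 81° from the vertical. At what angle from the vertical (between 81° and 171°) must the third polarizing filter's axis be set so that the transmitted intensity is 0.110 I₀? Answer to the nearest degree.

θ ≈ 137°

Unpolarized light through the first polarizer → I₁ = ½ I₀, now polarized at 48°.
I₂ = I₁ cos²(81° − 48°) = 0.5 I₀ · cos²(33°) = 0.3517 I₀.
Need I₃/I₀ = 0.11, so cos²(θ − 81°) = 0.11 / 0.3517 = 0.3128.
θ − 81° = arccos(√0.3128) = 56.0°, giving θ ≈ 81 + 56.0 = 137.0°.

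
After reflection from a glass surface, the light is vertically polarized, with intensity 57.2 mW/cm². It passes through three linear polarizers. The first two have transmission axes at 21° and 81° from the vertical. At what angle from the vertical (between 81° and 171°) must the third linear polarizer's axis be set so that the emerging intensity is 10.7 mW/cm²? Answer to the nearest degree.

θ ≈ 103°

By Malus's law, I₁ = I₀ cos²(21° − 0°) = I₀ cos²(21°) = 0.8716 I₀.
I₂ = I₁ cos²(81° − 21°) = 0.8716 I₀ · cos²(60°) = 0.2179 I₀.
Target fraction: 10.7 / 57.2 mW/cm² = 0.1871 of I₀.
Need I₃/I₀ = 0.1871, so cos²(θ − 81°) = 0.1871 / 0.2179 = 0.8585.
θ − 81° = arccos(√0.8585) = 22.1°, giving θ ≈ 81 + 22.1 = 103.1°.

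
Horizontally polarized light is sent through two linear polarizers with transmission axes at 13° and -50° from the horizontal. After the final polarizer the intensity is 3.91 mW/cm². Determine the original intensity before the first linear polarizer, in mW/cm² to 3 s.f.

I₀ ≈ 20.0 mW/cm²

I₁ = I₀ cos²(13° − 0°) = I₀ cos²(13°) = 0.9494 I₀.
I₂ = I₁ cos²(-50° − 13°) = 0.9494 I₀ · cos²(63°) = 0.1957 I₀.
So 3.91 mW/cm² = 0.1957 I₀, giving I₀ = 3.91/0.1957 = 19.98 mW/cm².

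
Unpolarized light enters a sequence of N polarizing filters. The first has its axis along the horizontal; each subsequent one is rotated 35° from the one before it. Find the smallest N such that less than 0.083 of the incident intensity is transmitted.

N = 6

First polarizer halves the unpolarized light: factor 1/2.
Each further stage multiplies by cos²(35°) = 0.671.
After N polarizers: T = 0.5·0.671^(N−1). Require T < 0.083 ⇒ N−1 > ln(0.083/0.5)/ln(0.671) = 4.50, so N−1 ≥ 5 and N = 6.
Check: N=6 gives T = 0.06802 < 0.083; N=5 gives T = 0.1014.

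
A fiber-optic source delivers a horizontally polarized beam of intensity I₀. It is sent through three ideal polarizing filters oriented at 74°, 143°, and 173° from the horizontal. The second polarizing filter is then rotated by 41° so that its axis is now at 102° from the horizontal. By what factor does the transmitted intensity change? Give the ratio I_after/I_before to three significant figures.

I_new/I_old ≈ 0.858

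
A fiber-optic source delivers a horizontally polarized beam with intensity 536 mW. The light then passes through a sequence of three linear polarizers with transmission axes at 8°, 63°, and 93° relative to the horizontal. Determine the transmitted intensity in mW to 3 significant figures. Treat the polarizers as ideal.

I ≈ 130 mW

By Malus's law, I₁ = 536 mW · cos²(8°) = 525.6 mW.
I₂ = I₁ · cos²(55°) = 525.6 · 0.329 = 172.9 mW.
I₃ = I₂ · cos²(30°) = 172.9 · 0.75 = 129.7 mW.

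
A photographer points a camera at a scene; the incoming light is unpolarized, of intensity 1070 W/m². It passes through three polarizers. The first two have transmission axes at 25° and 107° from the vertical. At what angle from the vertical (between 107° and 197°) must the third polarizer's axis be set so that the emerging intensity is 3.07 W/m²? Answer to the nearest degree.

Unpolarized light through the first polarizer → I₁ = ½ I₀, now polarized at 25°.
I₂ = I₁ cos²(107° − 25°) = 0.5 I₀ · cos²(82°) = 0.009685 I₀.
Target fraction: 3.07 / 1070 W/m² = 0.002869 of I₀.
Need I₃/I₀ = 0.002869, so cos²(θ − 107°) = 0.002869 / 0.009685 = 0.2963.
θ − 107° = arccos(√0.2963) = 57.0°, giving θ ≈ 107 + 57.0 = 164.0°.

θ ≈ 164°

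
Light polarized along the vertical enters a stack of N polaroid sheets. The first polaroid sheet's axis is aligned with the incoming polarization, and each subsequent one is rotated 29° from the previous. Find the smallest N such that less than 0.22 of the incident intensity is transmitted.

N = 7

First polarizer is aligned with the polarization: full transmission.
Each further stage multiplies by cos²(29°) = 0.765.
After N polarizers: T = 0.765^(N−1). Require T < 0.22 ⇒ N−1 > ln(0.22)/ln(0.765) = 5.65, so N−1 ≥ 6 and N = 7.
Check: N=7 gives T = 0.2004 < 0.22; N=6 gives T = 0.2619.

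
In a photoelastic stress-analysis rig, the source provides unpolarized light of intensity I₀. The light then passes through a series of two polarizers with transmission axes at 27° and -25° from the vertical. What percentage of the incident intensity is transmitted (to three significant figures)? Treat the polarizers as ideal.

≈ 19.0%

Unpolarized light through the first polarizer → I₁ = ½ I₀, now polarized at 27°.
I₂ = I₁ cos²(-25° − 27°) = 0.5 I₀ · cos²(52°) = 0.1895 I₀.
That is 18.95% of the incident intensity.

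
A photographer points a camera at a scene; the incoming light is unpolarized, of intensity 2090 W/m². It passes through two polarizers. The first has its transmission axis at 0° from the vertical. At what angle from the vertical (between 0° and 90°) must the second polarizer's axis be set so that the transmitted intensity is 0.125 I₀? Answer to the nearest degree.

Unpolarized light through the first polarizer → I₁ = ½ I₀, now polarized at 0°.
Need I₂/I₀ = 0.125, so cos²(θ − 0°) = 0.125 / 0.5 = 0.25.
θ − 0° = arccos(√0.25) = 60.0°, giving θ ≈ 0 + 60.0 = 60.0°.

θ ≈ 60°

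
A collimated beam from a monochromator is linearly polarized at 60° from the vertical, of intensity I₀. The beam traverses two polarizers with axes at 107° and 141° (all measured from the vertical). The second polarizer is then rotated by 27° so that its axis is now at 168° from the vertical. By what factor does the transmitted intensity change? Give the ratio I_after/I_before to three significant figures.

I_new/I_old ≈ 0.342

Before rotation:
By Malus's law, I₁ = I₀ cos²(107° − 60°) = I₀ cos²(47°) = 0.4651 I₀.
I₂ = I₁ cos²(141° − 107°) = 0.4651 I₀ · cos²(34°) = 0.3197 I₀.
After rotation:
I₁ = I₀ cos²(107° − 60°) = I₀ cos²(47°) = 0.4651 I₀.
I₂ = I₁ cos²(168° − 107°) = 0.4651 I₀ · cos²(61°) = 0.1093 I₀.
Ratio = 0.1093 / 0.3197 = 0.342.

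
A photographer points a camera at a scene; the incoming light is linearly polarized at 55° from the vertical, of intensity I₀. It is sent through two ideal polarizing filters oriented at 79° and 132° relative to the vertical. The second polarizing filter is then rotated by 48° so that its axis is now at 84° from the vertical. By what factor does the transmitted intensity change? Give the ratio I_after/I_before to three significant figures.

I_new/I_old ≈ 2.74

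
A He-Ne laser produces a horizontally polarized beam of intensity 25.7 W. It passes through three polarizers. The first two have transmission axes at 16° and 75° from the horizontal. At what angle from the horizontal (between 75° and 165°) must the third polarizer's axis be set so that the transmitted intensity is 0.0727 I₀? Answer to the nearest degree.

θ ≈ 132°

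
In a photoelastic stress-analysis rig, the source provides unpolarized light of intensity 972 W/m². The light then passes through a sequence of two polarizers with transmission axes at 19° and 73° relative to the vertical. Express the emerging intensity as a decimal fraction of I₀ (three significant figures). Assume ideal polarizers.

I/I₀ ≈ 0.173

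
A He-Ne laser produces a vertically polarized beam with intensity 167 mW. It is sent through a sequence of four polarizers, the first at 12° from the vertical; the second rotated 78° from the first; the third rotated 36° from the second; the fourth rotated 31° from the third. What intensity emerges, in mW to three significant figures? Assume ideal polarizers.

I ≈ 3.32 mW

I₁ = 167 mW · cos²(12°) = 159.8 mW.
I₂ = I₁ · cos²(78°) = 159.8 · 0.04323 = 6.907 mW.
I₃ = I₂ · cos²(36°) = 6.907 · 0.6545 = 4.521 mW.
I₄ = I₃ · cos²(31°) = 4.521 · 0.7347 = 3.321 mW.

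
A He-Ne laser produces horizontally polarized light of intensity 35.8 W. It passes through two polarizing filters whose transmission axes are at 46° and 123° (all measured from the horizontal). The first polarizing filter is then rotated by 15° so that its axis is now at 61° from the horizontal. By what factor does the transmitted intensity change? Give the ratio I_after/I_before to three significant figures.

Before rotation:
By Malus's law, I₁ = I₀ cos²(46° − 0°) = I₀ cos²(46°) = 0.4826 I₀.
I₂ = I₁ cos²(123° − 46°) = 0.4826 I₀ · cos²(77°) = 0.02442 I₀.
After rotation:
I₁ = I₀ cos²(61° − 0°) = I₀ cos²(61°) = 0.235 I₀.
I₂ = I₁ cos²(123° − 61°) = 0.235 I₀ · cos²(62°) = 0.0518 I₀.
Ratio = 0.0518 / 0.02442 = 2.121.

I_new/I_old ≈ 2.12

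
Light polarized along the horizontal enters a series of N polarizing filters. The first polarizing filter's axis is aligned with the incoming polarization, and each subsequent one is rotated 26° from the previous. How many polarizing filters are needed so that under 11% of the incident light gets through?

First polarizer is aligned with the polarization: full transmission.
Each further stage multiplies by cos²(26°) = 0.8078.
After N polarizers: T = 0.8078^(N−1). Require T < 0.11 ⇒ N−1 > ln(0.11)/ln(0.8078) = 10.34, so N−1 ≥ 11 and N = 12.
Check: N=12 gives T = 0.09561 < 0.11; N=11 gives T = 0.1184.

N = 12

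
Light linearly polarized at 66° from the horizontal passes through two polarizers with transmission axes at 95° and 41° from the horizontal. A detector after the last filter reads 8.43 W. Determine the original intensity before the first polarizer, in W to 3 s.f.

I₀ ≈ 31.9 W

I₁ = I₀ cos²(95° − 66°) = I₀ cos²(29°) = 0.765 I₀.
I₂ = I₁ cos²(41° − 95°) = 0.765 I₀ · cos²(54°) = 0.2643 I₀.
So 8.43 W = 0.2643 I₀, giving I₀ = 8.43/0.2643 = 31.9 W.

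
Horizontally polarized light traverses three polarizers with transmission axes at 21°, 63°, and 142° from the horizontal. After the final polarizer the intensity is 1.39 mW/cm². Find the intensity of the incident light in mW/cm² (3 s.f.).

I₀ ≈ 79.3 mW/cm²

I₁ = I₀ cos²(21° − 0°) = I₀ cos²(21°) = 0.8716 I₀.
I₂ = I₁ cos²(63° − 21°) = 0.8716 I₀ · cos²(42°) = 0.4813 I₀.
I₃ = I₂ cos²(142° − 63°) = 0.4813 I₀ · cos²(79°) = 0.01752 I₀.
So 1.39 mW/cm² = 0.01752 I₀, giving I₀ = 1.39/0.01752 = 79.32 mW/cm².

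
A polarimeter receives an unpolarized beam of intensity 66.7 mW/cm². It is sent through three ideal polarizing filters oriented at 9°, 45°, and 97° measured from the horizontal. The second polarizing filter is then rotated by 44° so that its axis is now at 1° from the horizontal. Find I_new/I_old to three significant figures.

I_new/I_old ≈ 0.0432

Before rotation:
Unpolarized light through the first polarizer → I₁ = ½ I₀, now polarized at 9°.
I₂ = I₁ cos²(45° − 9°) = 0.5 I₀ · cos²(36°) = 0.3273 I₀.
I₃ = I₂ cos²(97° − 45°) = 0.3273 I₀ · cos²(52°) = 0.124 I₀.
After rotation:
Unpolarized light through the first polarizer → I₁ = ½ I₀, now polarized at 9°.
I₂ = I₁ cos²(1° − 9°) = 0.5 I₀ · cos²(8°) = 0.4903 I₀.
Angle between axes 2 and 3: 84°. I₃ = 0.4903 I₀ · cos²(84°) = 0.005357 I₀.
Ratio = 0.005357 / 0.124 = 0.04319.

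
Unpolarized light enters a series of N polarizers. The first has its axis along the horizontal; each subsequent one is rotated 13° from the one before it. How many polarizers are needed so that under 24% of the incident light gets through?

First polarizer halves the unpolarized light: factor 1/2.
Each further stage multiplies by cos²(13°) = 0.9494.
After N polarizers: T = 0.5·0.9494^(N−1). Require T < 0.24 ⇒ N−1 > ln(0.24/0.5)/ln(0.9494) = 14.13, so N−1 ≥ 15 and N = 16.
Check: N=16 gives T = 0.2294 < 0.24; N=15 gives T = 0.2417.

N = 16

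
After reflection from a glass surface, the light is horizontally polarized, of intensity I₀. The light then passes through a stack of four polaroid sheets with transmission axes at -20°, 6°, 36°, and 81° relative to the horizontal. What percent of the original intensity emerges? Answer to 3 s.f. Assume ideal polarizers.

≈ 26.7%

I₁ = I₀ cos²(-20° − 0°) = I₀ cos²(20°) = 0.883 I₀.
I₂ = I₁ cos²(6° + 20°) = 0.883 I₀ · cos²(26°) = 0.7133 I₀.
I₃ = I₂ cos²(36° − 6°) = 0.7133 I₀ · cos²(30°) = 0.535 I₀.
I₄ = I₃ cos²(81° − 36°) = 0.535 I₀ · cos²(45°) = 0.2675 I₀.
That is 26.75% of the incident intensity.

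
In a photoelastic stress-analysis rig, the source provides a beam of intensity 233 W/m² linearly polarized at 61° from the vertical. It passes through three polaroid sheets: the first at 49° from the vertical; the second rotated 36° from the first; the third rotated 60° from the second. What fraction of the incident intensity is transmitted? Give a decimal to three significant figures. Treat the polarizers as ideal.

I/I₀ ≈ 0.157

I₁ = 233 W/m² · cos²(12°) = 222.9 W/m².
I₂ = I₁ · cos²(36°) = 222.9 · 0.6545 = 145.9 W/m².
I₃ = I₂ · cos²(60°) = 145.9 · 0.25 = 36.48 W/m².
Transmitted fraction = 0.1566.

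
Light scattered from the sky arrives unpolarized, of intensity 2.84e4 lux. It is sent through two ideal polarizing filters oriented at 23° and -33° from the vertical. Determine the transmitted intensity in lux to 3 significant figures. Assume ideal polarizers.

I ≈ 4440 lux

Unpolarized light through the first polarizer → I₁ = 2.84e4 lux/2 = 1.42e+04 lux, polarized at 23°.
I₂ = I₁ · cos²(56°) = 1.42e+04 · 0.3127 = 4440 lux.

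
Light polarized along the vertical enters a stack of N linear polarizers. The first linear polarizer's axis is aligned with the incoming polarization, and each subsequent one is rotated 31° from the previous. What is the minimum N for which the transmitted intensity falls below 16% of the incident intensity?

N = 7

First polarizer is aligned with the polarization: full transmission.
Each further stage multiplies by cos²(31°) = 0.7347.
After N polarizers: T = 0.7347^(N−1). Require T < 0.16 ⇒ N−1 > ln(0.16)/ln(0.7347) = 5.95, so N−1 ≥ 6 and N = 7.
Check: N=7 gives T = 0.1573 < 0.16; N=6 gives T = 0.2141.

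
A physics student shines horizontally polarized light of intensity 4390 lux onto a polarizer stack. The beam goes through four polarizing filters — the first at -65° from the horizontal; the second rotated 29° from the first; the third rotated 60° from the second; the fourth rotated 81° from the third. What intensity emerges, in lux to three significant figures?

I₁ = 4390 lux · cos²(65°) = 784.1 lux.
I₂ = I₁ · cos²(29°) = 784.1 · 0.765 = 599.8 lux.
I₃ = I₂ · cos²(60°) = 599.8 · 0.25 = 149.9 lux.
I₄ = I₃ · cos²(81°) = 149.9 · 0.02447 = 3.669 lux.

I ≈ 3.67 lux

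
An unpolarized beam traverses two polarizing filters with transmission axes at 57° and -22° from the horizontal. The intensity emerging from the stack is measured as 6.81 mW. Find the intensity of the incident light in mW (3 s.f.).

Unpolarized light through the first polarizer → I₁ = ½ I₀, now polarized at 57°.
I₂ = I₁ cos²(-22° − 57°) = 0.5 I₀ · cos²(79°) = 0.0182 I₀.
So 6.81 mW = 0.0182 I₀, giving I₀ = 6.81/0.0182 = 374.1 mW.

I₀ ≈ 374 mW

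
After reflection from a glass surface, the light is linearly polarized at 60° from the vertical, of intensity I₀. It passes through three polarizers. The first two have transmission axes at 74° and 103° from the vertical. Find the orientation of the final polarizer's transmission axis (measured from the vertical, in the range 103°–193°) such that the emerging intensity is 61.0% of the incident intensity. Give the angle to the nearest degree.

θ ≈ 126°

I₁ = I₀ cos²(74° − 60°) = I₀ cos²(14°) = 0.9415 I₀.
I₂ = I₁ cos²(103° − 74°) = 0.9415 I₀ · cos²(29°) = 0.7202 I₀.
Need I₃/I₀ = 0.61, so cos²(θ − 103°) = 0.61 / 0.7202 = 0.847.
θ − 103° = arccos(√0.847) = 23.0°, giving θ ≈ 103 + 23.0 = 126.0°.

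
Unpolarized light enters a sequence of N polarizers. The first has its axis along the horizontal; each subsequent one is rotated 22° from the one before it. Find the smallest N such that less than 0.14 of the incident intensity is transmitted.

First polarizer halves the unpolarized light: factor 1/2.
Each further stage multiplies by cos²(22°) = 0.8597.
After N polarizers: T = 0.5·0.8597^(N−1). Require T < 0.14 ⇒ N−1 > ln(0.14/0.5)/ln(0.8597) = 8.42, so N−1 ≥ 9 and N = 10.
Check: N=10 gives T = 0.1282 < 0.14; N=9 gives T = 0.1492.

N = 10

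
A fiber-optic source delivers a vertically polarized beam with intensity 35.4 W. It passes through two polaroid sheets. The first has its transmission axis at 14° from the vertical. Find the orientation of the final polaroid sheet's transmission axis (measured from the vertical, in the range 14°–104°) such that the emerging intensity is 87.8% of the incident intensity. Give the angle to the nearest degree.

θ ≈ 29°

By Malus's law, I₁ = I₀ cos²(14° − 0°) = I₀ cos²(14°) = 0.9415 I₀.
Need I₂/I₀ = 0.878, so cos²(θ − 14°) = 0.878 / 0.9415 = 0.9326.
θ − 14° = arccos(√0.9326) = 15.0°, giving θ ≈ 14 + 15.0 = 29.0°.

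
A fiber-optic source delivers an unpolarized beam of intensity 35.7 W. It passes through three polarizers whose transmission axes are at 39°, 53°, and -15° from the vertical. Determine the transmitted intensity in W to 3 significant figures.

I ≈ 2.36 W

Unpolarized light through the first polarizer → I₁ = 35.7 W/2 = 17.85 W, polarized at 39°.
I₂ = I₁ · cos²(14°) = 17.85 · 0.9415 = 16.81 W.
I₃ = I₂ · cos²(68°) = 16.81 · 0.1403 = 2.358 W.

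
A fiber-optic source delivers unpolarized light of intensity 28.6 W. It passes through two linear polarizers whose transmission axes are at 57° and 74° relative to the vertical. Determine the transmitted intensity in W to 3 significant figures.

I ≈ 13.1 W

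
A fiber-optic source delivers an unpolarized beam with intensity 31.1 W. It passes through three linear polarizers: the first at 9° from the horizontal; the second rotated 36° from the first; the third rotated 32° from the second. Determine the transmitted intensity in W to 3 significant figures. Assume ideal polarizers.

I ≈ 7.32 W

Unpolarized light through the first polarizer → I₁ = 31.1 W/2 = 15.55 W, polarized at 9°.
I₂ = I₁ · cos²(36°) = 15.55 · 0.6545 = 10.18 W.
I₃ = I₂ · cos²(32°) = 10.18 · 0.7192 = 7.32 W.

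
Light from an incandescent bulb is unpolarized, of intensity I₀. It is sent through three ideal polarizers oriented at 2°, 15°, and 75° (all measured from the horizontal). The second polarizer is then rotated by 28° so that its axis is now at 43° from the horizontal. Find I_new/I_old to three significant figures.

I_new/I_old ≈ 1.73

Before rotation:
Unpolarized light through the first polarizer → I₁ = ½ I₀, now polarized at 2°.
I₂ = I₁ cos²(15° − 2°) = 0.5 I₀ · cos²(13°) = 0.4747 I₀.
I₃ = I₂ cos²(75° − 15°) = 0.4747 I₀ · cos²(60°) = 0.1187 I₀.
After rotation:
Unpolarized light through the first polarizer → I₁ = ½ I₀, now polarized at 2°.
I₂ = I₁ cos²(43° − 2°) = 0.5 I₀ · cos²(41°) = 0.2848 I₀.
I₃ = I₂ cos²(75° − 43°) = 0.2848 I₀ · cos²(32°) = 0.2048 I₀.
Ratio = 0.2048 / 0.1187 = 1.726.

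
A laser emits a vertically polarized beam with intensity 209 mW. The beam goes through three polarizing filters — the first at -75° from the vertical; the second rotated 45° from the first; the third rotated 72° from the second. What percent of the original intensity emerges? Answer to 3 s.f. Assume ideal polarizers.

≈ 0.320%

I₁ = 209 mW · cos²(75°) = 14 mW.
I₂ = I₁ · cos²(45°) = 14 · 0.5 = 7 mW.
I₃ = I₂ · cos²(72°) = 7 · 0.09549 = 0.6685 mW.
That is 0.3198% of the incident intensity.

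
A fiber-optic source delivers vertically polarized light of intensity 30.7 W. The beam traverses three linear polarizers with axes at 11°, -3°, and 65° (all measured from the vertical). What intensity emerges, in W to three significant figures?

By Malus's law, I₁ = 30.7 W · cos²(11°) = 29.58 W.
I₂ = I₁ · cos²(14°) = 29.58 · 0.9415 = 27.85 W.
I₃ = I₂ · cos²(68°) = 27.85 · 0.1403 = 3.908 W.

I ≈ 3.91 W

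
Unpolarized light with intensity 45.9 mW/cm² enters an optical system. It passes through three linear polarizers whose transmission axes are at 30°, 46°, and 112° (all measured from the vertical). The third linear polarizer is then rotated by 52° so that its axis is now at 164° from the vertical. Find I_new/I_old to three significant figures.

I_new/I_old ≈ 1.33

Before rotation:
Unpolarized light through the first polarizer → I₁ = ½ I₀, now polarized at 30°.
I₂ = I₁ cos²(46° − 30°) = 0.5 I₀ · cos²(16°) = 0.462 I₀.
I₃ = I₂ cos²(112° − 46°) = 0.462 I₀ · cos²(66°) = 0.07643 I₀.
After rotation:
Unpolarized light through the first polarizer → I₁ = ½ I₀, now polarized at 30°.
I₂ = I₁ cos²(46° − 30°) = 0.5 I₀ · cos²(16°) = 0.462 I₀.
Angle between axes 2 and 3: 62°. I₃ = 0.462 I₀ · cos²(62°) = 0.1018 I₀.
Ratio = 0.1018 / 0.07643 = 1.332.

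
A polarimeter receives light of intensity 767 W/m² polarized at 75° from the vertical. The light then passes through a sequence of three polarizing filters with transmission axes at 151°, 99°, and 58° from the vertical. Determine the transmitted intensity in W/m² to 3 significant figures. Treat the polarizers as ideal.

I ≈ 9.69 W/m²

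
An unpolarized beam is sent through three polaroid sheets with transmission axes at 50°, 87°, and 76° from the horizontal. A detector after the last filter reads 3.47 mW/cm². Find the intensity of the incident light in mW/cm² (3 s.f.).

I₀ ≈ 11.3 mW/cm²

Unpolarized light through the first polarizer → I₁ = ½ I₀, now polarized at 50°.
I₂ = I₁ cos²(87° − 50°) = 0.5 I₀ · cos²(37°) = 0.3189 I₀.
I₃ = I₂ cos²(76° − 87°) = 0.3189 I₀ · cos²(11°) = 0.3073 I₀.
So 3.47 mW/cm² = 0.3073 I₀, giving I₀ = 3.47/0.3073 = 11.29 mW/cm².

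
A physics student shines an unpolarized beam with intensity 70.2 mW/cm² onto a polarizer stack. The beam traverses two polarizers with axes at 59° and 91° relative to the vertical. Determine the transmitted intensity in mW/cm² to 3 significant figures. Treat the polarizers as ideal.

I ≈ 25.2 mW/cm²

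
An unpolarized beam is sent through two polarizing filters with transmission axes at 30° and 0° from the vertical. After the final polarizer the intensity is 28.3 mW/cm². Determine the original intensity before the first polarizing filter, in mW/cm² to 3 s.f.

I₀ ≈ 75.5 mW/cm²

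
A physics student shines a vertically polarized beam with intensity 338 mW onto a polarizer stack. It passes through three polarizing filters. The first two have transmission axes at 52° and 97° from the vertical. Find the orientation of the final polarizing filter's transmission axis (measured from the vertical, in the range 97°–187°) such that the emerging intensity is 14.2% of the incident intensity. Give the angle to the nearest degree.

θ ≈ 127°

I₁ = I₀ cos²(52° − 0°) = I₀ cos²(52°) = 0.379 I₀.
I₂ = I₁ cos²(97° − 52°) = 0.379 I₀ · cos²(45°) = 0.1895 I₀.
Need I₃/I₀ = 0.142, so cos²(θ − 97°) = 0.142 / 0.1895 = 0.7493.
θ − 97° = arccos(√0.7493) = 30.0°, giving θ ≈ 97 + 30.0 = 127.0°.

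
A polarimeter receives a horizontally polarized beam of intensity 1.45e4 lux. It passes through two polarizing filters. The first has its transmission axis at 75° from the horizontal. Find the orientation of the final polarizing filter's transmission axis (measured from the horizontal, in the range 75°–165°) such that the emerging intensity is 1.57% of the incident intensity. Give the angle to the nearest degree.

θ ≈ 136°

I₁ = I₀ cos²(75° − 0°) = I₀ cos²(75°) = 0.06699 I₀.
Need I₂/I₀ = 0.0157, so cos²(θ − 75°) = 0.0157 / 0.06699 = 0.2344.
θ − 75° = arccos(√0.2344) = 61.0°, giving θ ≈ 75 + 61.0 = 136.0°.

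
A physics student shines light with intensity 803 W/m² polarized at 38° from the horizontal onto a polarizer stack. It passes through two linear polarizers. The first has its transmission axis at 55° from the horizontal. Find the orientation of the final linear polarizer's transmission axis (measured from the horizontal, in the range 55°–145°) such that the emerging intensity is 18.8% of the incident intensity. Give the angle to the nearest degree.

By Malus's law, I₁ = I₀ cos²(55° − 38°) = I₀ cos²(17°) = 0.9145 I₀.
Need I₂/I₀ = 0.188, so cos²(θ − 55°) = 0.188 / 0.9145 = 0.2056.
θ − 55° = arccos(√0.2056) = 63.0°, giving θ ≈ 55 + 63.0 = 118.0°.

θ ≈ 118°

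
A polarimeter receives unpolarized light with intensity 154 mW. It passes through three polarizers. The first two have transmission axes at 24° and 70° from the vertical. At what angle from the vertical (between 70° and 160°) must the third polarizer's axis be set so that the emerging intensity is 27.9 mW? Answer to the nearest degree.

Unpolarized light through the first polarizer → I₁ = ½ I₀, now polarized at 24°.
I₂ = I₁ cos²(70° − 24°) = 0.5 I₀ · cos²(46°) = 0.2413 I₀.
Target fraction: 27.9 / 154 mW = 0.1812 of I₀.
Need I₃/I₀ = 0.1812, so cos²(θ − 70°) = 0.1812 / 0.2413 = 0.7509.
θ − 70° = arccos(√0.7509) = 29.9°, giving θ ≈ 70 + 29.9 = 99.9°.

θ ≈ 100°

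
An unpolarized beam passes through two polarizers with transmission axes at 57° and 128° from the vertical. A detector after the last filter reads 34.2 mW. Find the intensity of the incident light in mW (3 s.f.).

Unpolarized light through the first polarizer → I₁ = ½ I₀, now polarized at 57°.
I₂ = I₁ cos²(128° − 57°) = 0.5 I₀ · cos²(71°) = 0.053 I₀.
So 34.2 mW = 0.053 I₀, giving I₀ = 34.2/0.053 = 645.3 mW.

I₀ ≈ 645 mW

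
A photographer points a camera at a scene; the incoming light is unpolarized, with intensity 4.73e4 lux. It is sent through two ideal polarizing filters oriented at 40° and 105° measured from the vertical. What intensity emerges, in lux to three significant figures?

I ≈ 4220 lux

Unpolarized light through the first polarizer → I₁ = 4.73e4 lux/2 = 2.365e+04 lux, polarized at 40°.
I₂ = I₁ · cos²(65°) = 2.365e+04 · 0.1786 = 4224 lux.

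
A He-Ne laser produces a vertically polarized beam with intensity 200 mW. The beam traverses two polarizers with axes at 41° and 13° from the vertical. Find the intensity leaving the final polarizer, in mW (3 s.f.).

I₁ = 200 mW · cos²(41°) = 113.9 mW.
I₂ = I₁ · cos²(28°) = 113.9 · 0.7796 = 88.81 mW.

I ≈ 88.8 mW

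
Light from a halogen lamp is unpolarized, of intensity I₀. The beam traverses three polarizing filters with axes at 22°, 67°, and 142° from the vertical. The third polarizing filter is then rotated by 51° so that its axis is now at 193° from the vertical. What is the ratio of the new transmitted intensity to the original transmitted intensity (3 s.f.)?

Before rotation:
Unpolarized light through the first polarizer → I₁ = ½ I₀, now polarized at 22°.
I₂ = I₁ cos²(67° − 22°) = 0.5 I₀ · cos²(45°) = 0.25 I₀.
I₃ = I₂ cos²(142° − 67°) = 0.25 I₀ · cos²(75°) = 0.01675 I₀.
After rotation:
Unpolarized light through the first polarizer → I₁ = ½ I₀, now polarized at 22°.
I₂ = I₁ cos²(67° − 22°) = 0.5 I₀ · cos²(45°) = 0.25 I₀.
Angle between axes 2 and 3: 54°. I₃ = 0.25 I₀ · cos²(54°) = 0.08637 I₀.
Ratio = 0.08637 / 0.01675 = 5.158.

I_new/I_old ≈ 5.16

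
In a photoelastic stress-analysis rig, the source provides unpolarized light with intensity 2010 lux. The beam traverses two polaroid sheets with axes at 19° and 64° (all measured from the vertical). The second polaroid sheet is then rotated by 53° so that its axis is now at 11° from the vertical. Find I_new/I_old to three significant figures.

Before rotation:
Unpolarized light through the first polarizer → I₁ = ½ I₀, now polarized at 19°.
I₂ = I₁ cos²(64° − 19°) = 0.5 I₀ · cos²(45°) = 0.25 I₀.
After rotation:
Unpolarized light through the first polarizer → I₁ = ½ I₀, now polarized at 19°.
I₂ = I₁ cos²(11° − 19°) = 0.5 I₀ · cos²(8°) = 0.4903 I₀.
Ratio = 0.4903 / 0.25 = 1.961.

I_new/I_old ≈ 1.96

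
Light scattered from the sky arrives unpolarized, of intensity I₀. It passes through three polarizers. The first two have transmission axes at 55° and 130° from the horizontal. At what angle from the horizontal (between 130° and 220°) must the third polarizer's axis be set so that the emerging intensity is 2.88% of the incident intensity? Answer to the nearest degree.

Unpolarized light through the first polarizer → I₁ = ½ I₀, now polarized at 55°.
I₂ = I₁ cos²(130° − 55°) = 0.5 I₀ · cos²(75°) = 0.03349 I₀.
Need I₃/I₀ = 0.0288, so cos²(θ − 130°) = 0.0288 / 0.03349 = 0.8599.
θ − 130° = arccos(√0.8599) = 22.0°, giving θ ≈ 130 + 22.0 = 152.0°.

θ ≈ 152°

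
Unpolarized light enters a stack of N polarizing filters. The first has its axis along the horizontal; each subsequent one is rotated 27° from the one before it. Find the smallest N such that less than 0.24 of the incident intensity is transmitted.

First polarizer halves the unpolarized light: factor 1/2.
Each further stage multiplies by cos²(27°) = 0.7939.
After N polarizers: T = 0.5·0.7939^(N−1). Require T < 0.24 ⇒ N−1 > ln(0.24/0.5)/ln(0.7939) = 3.18, so N−1 ≥ 4 and N = 5.
Check: N=5 gives T = 0.1986 < 0.24; N=4 gives T = 0.2502.

N = 5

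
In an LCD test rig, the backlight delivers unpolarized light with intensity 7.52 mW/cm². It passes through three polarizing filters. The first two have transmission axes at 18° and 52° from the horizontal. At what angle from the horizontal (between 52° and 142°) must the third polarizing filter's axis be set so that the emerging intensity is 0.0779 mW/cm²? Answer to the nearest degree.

Unpolarized light through the first polarizer → I₁ = ½ I₀, now polarized at 18°.
I₂ = I₁ cos²(52° − 18°) = 0.5 I₀ · cos²(34°) = 0.3437 I₀.
Target fraction: 0.0779 / 7.52 mW/cm² = 0.01036 of I₀.
Need I₃/I₀ = 0.01036, so cos²(θ − 52°) = 0.01036 / 0.3437 = 0.03014.
θ − 52° = arccos(√0.03014) = 80.0°, giving θ ≈ 52 + 80.0 = 132.0°.

θ ≈ 132°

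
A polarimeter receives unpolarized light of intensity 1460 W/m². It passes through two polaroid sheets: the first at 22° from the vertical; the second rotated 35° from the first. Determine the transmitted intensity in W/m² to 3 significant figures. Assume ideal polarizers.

Unpolarized light through the first polarizer → I₁ = 1460 W/m²/2 = 730 W/m², polarized at 22°.
I₂ = I₁ · cos²(35°) = 730 · 0.671 = 489.8 W/m².

I ≈ 490 W/m²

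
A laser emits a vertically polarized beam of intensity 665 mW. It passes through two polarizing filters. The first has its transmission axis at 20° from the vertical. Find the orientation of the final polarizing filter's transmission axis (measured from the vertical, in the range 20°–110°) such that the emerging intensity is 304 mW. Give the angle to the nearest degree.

θ ≈ 64°

By Malus's law, I₁ = I₀ cos²(20° − 0°) = I₀ cos²(20°) = 0.883 I₀.
Target fraction: 304 / 665 mW = 0.4571 of I₀.
Need I₂/I₀ = 0.4571, so cos²(θ − 20°) = 0.4571 / 0.883 = 0.5177.
θ − 20° = arccos(√0.5177) = 44.0°, giving θ ≈ 20 + 44.0 = 64.0°.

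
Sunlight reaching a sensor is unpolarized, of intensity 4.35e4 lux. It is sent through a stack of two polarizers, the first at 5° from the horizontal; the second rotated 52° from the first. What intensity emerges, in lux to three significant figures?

I ≈ 8240 lux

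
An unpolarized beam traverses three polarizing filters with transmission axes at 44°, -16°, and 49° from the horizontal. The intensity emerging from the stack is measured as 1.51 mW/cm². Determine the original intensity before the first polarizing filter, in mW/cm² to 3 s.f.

I₀ ≈ 67.6 mW/cm²

Unpolarized light through the first polarizer → I₁ = ½ I₀, now polarized at 44°.
I₂ = I₁ cos²(-16° − 44°) = 0.5 I₀ · cos²(60°) = 0.125 I₀.
I₃ = I₂ cos²(49° + 16°) = 0.125 I₀ · cos²(65°) = 0.02233 I₀.
So 1.51 mW/cm² = 0.02233 I₀, giving I₀ = 1.51/0.02233 = 67.63 mW/cm².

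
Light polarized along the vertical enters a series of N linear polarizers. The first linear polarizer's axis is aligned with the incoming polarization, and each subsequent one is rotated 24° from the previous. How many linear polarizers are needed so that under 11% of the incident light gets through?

First polarizer is aligned with the polarization: full transmission.
Each further stage multiplies by cos²(24°) = 0.8346.
After N polarizers: T = 0.8346^(N−1). Require T < 0.11 ⇒ N−1 > ln(0.11)/ln(0.8346) = 12.21, so N−1 ≥ 13 and N = 14.
Check: N=14 gives T = 0.09528 < 0.11; N=13 gives T = 0.1142.

N = 14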